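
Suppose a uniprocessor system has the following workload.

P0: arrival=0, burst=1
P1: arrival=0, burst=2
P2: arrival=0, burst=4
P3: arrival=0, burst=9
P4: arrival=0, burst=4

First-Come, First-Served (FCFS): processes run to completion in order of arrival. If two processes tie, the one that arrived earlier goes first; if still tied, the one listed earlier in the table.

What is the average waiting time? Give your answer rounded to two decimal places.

Schedule: | P0 0-1 | P1 1-3 | P2 3-7 | P3 7-16 | P4 16-20 |
Completion: P0=1  P1=3  P2=7  P3=16  P4=20
Turnaround (C−A): P0=1  P1=3  P2=7  P3=16  P4=20
Waiting times: P0=0, P1=1, P2=3, P3=7, P4=16
Average waiting = (0+1+3+7+16) / 5 = 27/5 = 5.40

5.40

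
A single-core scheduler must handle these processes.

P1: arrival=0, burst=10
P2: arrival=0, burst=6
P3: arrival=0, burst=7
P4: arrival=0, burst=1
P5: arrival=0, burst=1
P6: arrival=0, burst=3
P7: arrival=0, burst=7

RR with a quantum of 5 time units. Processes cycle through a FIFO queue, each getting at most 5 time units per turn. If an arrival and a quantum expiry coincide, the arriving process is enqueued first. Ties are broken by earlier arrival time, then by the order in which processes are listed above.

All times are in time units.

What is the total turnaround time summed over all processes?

182

Schedule: | P1 0-5 | P2 5-10 | P3 10-15 | P4 15-16 | P5 16-17 | P6 17-20 | P7 20-25 | P1 25-30 | P2 30-31 | P3 31-33 | P7 33-35 |
Completion: P1=30  P2=31  P3=33  P4=16  P5=17  P6=20  P7=35
Turnaround (C−A): P1=30  P2=31  P3=33  P4=16  P5=17  P6=20  P7=35
Turnaround = completion − arrival: P1=30, P2=31, P3=33, P4=16, P5=17, P6=20, P7=35
Total turnaround = 30 + 31 + 33 + 16 + 17 + 20 + 35 = 182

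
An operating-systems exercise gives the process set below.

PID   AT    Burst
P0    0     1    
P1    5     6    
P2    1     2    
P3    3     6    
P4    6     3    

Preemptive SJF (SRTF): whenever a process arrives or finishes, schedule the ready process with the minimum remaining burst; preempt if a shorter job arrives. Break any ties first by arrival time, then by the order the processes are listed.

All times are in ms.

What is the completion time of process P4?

Gantt: | P0 0-1 | P2 1-3 | P3 3-9 | P4 9-12 | P1 12-18 |
Completion: P0=1  P1=18  P2=3  P3=9  P4=12
Turnaround (C−A): P0=1  P1=13  P2=2  P3=6  P4=6

12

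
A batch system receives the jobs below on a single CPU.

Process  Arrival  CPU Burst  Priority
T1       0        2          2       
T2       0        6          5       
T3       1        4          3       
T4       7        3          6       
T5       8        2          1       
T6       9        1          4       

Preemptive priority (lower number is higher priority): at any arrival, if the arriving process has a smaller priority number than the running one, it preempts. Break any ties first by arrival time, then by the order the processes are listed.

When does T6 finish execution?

Timeline: | T1 0-2 | T3 2-6 | T2 6-8 | T5 8-10 | T6 10-11 | T2 11-15 | T4 15-18 |
Completion: T1=2  T2=15  T3=6  T4=18  T5=10  T6=11

11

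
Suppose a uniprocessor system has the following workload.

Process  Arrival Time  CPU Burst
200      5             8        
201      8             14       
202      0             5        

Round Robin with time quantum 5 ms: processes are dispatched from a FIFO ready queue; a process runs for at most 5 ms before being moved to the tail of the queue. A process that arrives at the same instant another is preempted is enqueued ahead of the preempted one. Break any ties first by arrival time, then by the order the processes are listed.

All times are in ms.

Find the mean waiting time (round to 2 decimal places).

3.33

Timeline: | 202 0-5 | 200 5-10 | 201 10-15 | 200 15-18 | 201 18-27 |
Completion: 200=18  201=27  202=5
Turnaround (C−A): 200=13  201=19  202=5
Waiting times: 200=5, 201=5, 202=0
Average waiting = (5+5+0) / 3 = 10/3 = 3.33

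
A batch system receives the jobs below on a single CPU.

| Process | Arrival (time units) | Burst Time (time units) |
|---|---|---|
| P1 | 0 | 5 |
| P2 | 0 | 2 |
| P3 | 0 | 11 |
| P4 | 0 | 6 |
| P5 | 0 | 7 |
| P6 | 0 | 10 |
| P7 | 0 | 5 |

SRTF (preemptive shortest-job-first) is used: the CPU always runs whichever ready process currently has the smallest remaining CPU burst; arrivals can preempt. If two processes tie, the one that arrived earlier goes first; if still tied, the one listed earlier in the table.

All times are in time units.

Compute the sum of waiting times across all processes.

99

Schedule: | P2 0-2 | P1 2-7 | P7 7-12 | P4 12-18 | P5 18-25 | P6 25-35 | P3 35-46 |
Completion: P1=7  P2=2  P3=46  P4=18  P5=25  P6=35  P7=12
Turnaround (C−A): P1=7  P2=2  P3=46  P4=18  P5=25  P6=35  P7=12
Waiting = turnaround − burst: P1=2, P2=0, P3=35, P4=12, P5=18, P6=25, P7=7
Total waiting = 2 + 0 + 35 + 12 + 18 + 25 + 7 = 99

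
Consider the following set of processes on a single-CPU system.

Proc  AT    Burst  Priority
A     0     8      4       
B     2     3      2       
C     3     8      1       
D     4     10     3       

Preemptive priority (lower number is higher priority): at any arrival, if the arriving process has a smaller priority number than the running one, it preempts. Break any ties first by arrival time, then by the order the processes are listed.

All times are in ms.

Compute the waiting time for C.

0

Schedule: | A 0-2 | B 2-3 | C 3-11 | B 11-13 | D 13-23 | A 23-29 |
Completion: A=29  B=13  C=11  D=23
Turnaround (C−A): A=29  B=11  C=8  D=19
Waiting(C) = turnaround − burst = 8 − 8 = 0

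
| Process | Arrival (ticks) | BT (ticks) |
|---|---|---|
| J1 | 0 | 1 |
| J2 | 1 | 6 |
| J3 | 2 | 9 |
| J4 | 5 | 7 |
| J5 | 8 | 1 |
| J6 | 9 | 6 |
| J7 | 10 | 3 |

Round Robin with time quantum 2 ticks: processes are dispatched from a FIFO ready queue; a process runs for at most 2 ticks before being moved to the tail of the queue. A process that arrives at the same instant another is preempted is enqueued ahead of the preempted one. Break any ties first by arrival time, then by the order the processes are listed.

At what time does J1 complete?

1

Gantt: | J1 0-1 | J2 1-3 | J3 3-5 | J2 5-7 | J4 7-9 | J3 9-11 | J2 11-13 | J5 13-14 | J6 14-16 | J4 16-18 | J7 18-20 | J3 20-22 | J6 22-24 | J4 24-26 | J7 26-27 | J3 27-29 | J6 29-31 | J4 31-32 | J3 32-33 |
Completion: J1=1  J2=13  J3=33  J4=32  J5=14  J6=31  J7=27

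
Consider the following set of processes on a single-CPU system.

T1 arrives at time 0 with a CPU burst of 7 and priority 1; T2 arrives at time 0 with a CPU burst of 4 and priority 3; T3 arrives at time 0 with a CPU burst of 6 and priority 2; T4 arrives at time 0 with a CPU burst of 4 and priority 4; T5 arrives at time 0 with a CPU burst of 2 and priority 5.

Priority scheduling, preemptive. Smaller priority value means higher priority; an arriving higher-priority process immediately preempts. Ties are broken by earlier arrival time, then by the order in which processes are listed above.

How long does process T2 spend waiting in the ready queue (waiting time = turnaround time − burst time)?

13

Gantt: | T1 0-7 | T3 7-13 | T2 13-17 | T4 17-21 | T5 21-23 |
Completion: T1=7  T2=17  T3=13  T4=21  T5=23
Turnaround (C−A): T1=7  T2=17  T3=13  T4=21  T5=23
Waiting(T2) = turnaround − burst = 17 − 4 = 13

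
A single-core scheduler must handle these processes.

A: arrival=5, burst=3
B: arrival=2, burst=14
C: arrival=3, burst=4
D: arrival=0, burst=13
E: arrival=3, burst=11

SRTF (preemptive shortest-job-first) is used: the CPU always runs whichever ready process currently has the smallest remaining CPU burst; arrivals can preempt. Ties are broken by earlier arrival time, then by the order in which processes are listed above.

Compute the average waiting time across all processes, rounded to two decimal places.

11.00

Timeline: | D 0-3 | C 3-7 | A 7-10 | D 10-20 | E 20-31 | B 31-45 |
Completion: A=10  B=45  C=7  D=20  E=31
Waiting times: A=2, B=29, C=0, D=7, E=17
Average waiting = (2+29+0+7+17) / 5 = 55/5 = 11.00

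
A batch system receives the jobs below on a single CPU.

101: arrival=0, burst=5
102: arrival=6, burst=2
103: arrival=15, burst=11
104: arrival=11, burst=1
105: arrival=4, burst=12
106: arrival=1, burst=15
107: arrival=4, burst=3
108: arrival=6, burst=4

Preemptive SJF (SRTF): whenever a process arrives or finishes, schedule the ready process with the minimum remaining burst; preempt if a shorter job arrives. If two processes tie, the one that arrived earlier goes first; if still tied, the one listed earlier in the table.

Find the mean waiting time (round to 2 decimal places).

Gantt: | 101 0-5 | 107 5-8 | 102 8-10 | 108 10-11 | 104 11-12 | 108 12-15 | 103 15-26 | 105 26-38 | 106 38-53 |
Completion: 101=5  102=10  103=26  104=12  105=38  106=53  107=8  108=15
Waiting times: 101=0, 102=2, 103=0, 104=0, 105=22, 106=37, 107=1, 108=5
Average waiting = (0+2+0+0+22+37+1+5) / 8 = 67/8 = 8.38

8.38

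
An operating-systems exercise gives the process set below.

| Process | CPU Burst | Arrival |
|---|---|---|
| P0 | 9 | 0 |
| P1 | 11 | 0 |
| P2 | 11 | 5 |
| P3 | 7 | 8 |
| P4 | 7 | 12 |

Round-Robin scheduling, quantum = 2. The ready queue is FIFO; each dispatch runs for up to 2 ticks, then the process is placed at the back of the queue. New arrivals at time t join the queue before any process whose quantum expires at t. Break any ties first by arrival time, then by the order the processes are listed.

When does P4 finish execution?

Gantt: | P0 0-2 | P1 2-4 | P0 4-6 | P1 6-8 | P2 8-10 | P0 10-12 | P3 12-14 | P1 14-16 | P2 16-18 | P4 18-20 | P0 20-22 | P3 22-24 | P1 24-26 | P2 26-28 | P4 28-30 | P0 30-31 | P3 31-33 | P1 33-35 | P2 35-37 | P4 37-39 | P3 39-40 | P1 40-41 | P2 41-43 | P4 43-44 | P2 44-45 |
Completion: P0=31  P1=41  P2=45  P3=40  P4=44
Turnaround (C−A): P0=31  P1=41  P2=40  P3=32  P4=32

44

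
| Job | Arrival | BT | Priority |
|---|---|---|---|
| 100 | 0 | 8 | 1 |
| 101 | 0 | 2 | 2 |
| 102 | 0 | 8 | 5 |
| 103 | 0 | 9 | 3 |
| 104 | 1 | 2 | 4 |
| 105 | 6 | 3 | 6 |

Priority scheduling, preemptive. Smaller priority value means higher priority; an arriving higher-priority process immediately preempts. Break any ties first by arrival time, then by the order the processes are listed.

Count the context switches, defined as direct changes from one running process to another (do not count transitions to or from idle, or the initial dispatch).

5

Gantt: | 100 0-8 | 101 8-10 | 103 10-19 | 104 19-21 | 102 21-29 | 105 29-32 |
Completion: 100=8  101=10  102=29  103=19  104=21  105=32
Turnaround (C−A): 100=8  101=10  102=29  103=19  104=20  105=26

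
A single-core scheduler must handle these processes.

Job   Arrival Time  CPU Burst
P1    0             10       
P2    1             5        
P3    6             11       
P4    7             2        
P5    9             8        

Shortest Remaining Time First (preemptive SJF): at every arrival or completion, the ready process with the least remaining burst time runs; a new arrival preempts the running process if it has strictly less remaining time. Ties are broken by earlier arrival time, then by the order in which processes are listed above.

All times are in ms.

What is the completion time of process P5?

25

Timeline: | P1 0-1 | P2 1-6 | P1 6-7 | P4 7-9 | P1 9-17 | P5 17-25 | P3 25-36 |
Completion: P1=17  P2=6  P3=36  P4=9  P5=25
Turnaround (C−A): P1=17  P2=5  P3=30  P4=2  P5=16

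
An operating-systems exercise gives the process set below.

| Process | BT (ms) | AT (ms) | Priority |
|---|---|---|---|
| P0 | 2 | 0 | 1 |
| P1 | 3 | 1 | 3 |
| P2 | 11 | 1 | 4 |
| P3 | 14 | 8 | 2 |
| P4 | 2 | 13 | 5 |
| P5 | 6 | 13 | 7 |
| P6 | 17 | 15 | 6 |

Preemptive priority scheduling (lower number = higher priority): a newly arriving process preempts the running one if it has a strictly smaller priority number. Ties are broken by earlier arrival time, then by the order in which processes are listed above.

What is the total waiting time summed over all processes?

89

Schedule: | P0 0-2 | P1 2-5 | P2 5-8 | P3 8-22 | P2 22-30 | P4 30-32 | P6 32-49 | P5 49-55 |
Completion: P0=2  P1=5  P2=30  P3=22  P4=32  P5=55  P6=49
Waiting = turnaround − burst: P0=0, P1=1, P2=18, P3=0, P4=17, P5=36, P6=17
Total waiting = 0 + 1 + 18 + 0 + 17 + 36 + 17 = 89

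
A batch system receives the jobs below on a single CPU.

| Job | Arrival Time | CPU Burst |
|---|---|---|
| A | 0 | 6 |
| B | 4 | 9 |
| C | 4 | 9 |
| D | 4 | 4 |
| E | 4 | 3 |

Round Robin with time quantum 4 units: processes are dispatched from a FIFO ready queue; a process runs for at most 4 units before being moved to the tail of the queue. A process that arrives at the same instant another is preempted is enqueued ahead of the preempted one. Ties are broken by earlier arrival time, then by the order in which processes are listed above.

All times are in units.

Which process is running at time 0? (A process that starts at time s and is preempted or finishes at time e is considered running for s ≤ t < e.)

A

Gantt: | A 0-4 | B 4-8 | C 8-12 | D 12-16 | E 16-19 | A 19-21 | B 21-25 | C 25-29 | B 29-30 | C 30-31 |
Completion: A=21  B=30  C=31  D=16  E=19
Turnaround (C−A): A=21  B=26  C=27  D=12  E=15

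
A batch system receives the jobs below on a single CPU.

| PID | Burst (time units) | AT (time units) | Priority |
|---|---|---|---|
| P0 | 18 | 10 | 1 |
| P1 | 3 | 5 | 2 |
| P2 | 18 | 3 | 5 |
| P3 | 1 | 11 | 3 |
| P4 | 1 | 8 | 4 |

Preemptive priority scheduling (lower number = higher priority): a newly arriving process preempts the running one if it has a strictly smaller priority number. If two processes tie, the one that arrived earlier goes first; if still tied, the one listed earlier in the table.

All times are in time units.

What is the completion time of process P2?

44

Gantt: | idle 0-3 | P2 3-5 | P1 5-8 | P4 8-9 | P2 9-10 | P0 10-28 | P3 28-29 | P2 29-44 |
Completion: P0=28  P1=8  P2=44  P3=29  P4=9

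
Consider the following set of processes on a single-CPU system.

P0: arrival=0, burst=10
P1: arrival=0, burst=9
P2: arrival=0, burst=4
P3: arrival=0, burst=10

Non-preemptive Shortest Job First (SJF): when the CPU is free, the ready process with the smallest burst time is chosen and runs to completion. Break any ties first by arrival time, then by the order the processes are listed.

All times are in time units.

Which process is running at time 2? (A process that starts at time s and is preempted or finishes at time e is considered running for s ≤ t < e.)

Gantt: | P2 0-4 | P1 4-13 | P0 13-23 | P3 23-33 |
Completion: P0=23  P1=13  P2=4  P3=33
Turnaround (C−A): P0=23  P1=13  P2=4  P3=33

P2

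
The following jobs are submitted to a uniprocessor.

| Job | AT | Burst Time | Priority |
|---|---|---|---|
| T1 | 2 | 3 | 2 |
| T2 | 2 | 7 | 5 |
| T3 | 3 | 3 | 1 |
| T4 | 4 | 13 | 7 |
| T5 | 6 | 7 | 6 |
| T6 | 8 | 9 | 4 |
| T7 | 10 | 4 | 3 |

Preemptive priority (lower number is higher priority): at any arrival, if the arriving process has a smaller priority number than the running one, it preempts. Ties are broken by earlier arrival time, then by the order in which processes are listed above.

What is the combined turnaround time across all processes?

Timeline: | idle 0-2 | T1 2-3 | T3 3-6 | T1 6-8 | T6 8-10 | T7 10-14 | T6 14-21 | T2 21-28 | T5 28-35 | T4 35-48 |
Completion: T1=8  T2=28  T3=6  T4=48  T5=35  T6=21  T7=14
Turnaround = completion − arrival: T1=6, T2=26, T3=3, T4=44, T5=29, T6=13, T7=4
Total turnaround = 6 + 26 + 3 + 44 + 29 + 13 + 4 = 125

125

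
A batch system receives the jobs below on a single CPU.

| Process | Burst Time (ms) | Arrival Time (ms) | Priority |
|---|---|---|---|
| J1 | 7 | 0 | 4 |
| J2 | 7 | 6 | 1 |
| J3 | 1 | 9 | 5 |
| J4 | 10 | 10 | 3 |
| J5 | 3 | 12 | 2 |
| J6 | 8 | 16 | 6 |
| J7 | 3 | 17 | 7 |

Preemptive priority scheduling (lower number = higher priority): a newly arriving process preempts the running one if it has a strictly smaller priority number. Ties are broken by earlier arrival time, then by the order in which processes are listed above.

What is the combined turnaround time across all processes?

Gantt: | J1 0-6 | J2 6-13 | J5 13-16 | J4 16-26 | J1 26-27 | J3 27-28 | J6 28-36 | J7 36-39 |
Completion: J1=27  J2=13  J3=28  J4=26  J5=16  J6=36  J7=39
Turnaround = completion − arrival: J1=27, J2=7, J3=19, J4=16, J5=4, J6=20, J7=22
Total turnaround = 27 + 7 + 19 + 16 + 4 + 20 + 22 = 115

115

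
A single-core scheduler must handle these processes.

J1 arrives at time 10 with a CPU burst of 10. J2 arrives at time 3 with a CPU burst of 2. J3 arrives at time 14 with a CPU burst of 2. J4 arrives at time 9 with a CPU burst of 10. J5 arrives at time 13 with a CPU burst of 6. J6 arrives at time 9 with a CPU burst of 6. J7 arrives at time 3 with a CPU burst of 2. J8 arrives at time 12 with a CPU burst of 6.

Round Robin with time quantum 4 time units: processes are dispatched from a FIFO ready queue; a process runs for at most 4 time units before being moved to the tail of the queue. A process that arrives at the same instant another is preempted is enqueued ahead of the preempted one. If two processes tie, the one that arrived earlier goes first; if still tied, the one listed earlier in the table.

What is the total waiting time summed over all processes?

Timeline: | idle 0-3 | J2 3-5 | J7 5-7 | idle 7-9 | J4 9-13 | J6 13-17 | J1 17-21 | J8 21-25 | J5 25-29 | J4 29-33 | J3 33-35 | J6 35-37 | J1 37-41 | J8 41-43 | J5 43-45 | J4 45-47 | J1 47-49 |
Completion: J1=49  J2=5  J3=35  J4=47  J5=45  J6=37  J7=7  J8=43
Waiting = turnaround − burst: J1=29, J2=0, J3=19, J4=28, J5=26, J6=22, J7=2, J8=25
Total waiting = 29 + 0 + 19 + 28 + 26 + 22 + 2 + 25 = 151

151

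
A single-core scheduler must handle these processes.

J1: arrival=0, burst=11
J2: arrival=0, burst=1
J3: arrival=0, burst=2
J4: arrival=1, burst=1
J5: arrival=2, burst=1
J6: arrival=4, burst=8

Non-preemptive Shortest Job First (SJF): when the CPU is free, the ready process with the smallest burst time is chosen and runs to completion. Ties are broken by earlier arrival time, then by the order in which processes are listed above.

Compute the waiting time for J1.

13

Timeline: | J2 0-1 | J4 1-2 | J5 2-3 | J3 3-5 | J6 5-13 | J1 13-24 |
Completion: J1=24  J2=1  J3=5  J4=2  J5=3  J6=13
Turnaround (C−A): J1=24  J2=1  J3=5  J4=1  J5=1  J6=9
Waiting(J1) = turnaround − burst = 24 − 11 = 13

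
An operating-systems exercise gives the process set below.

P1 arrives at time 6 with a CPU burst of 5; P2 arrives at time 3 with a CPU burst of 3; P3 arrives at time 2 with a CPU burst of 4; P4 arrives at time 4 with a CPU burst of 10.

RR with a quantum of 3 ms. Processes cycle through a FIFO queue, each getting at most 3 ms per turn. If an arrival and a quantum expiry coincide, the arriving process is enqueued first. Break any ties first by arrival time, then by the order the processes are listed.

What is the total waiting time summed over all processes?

Timeline: | idle 0-2 | P3 2-5 | P2 5-8 | P4 8-11 | P3 11-12 | P1 12-15 | P4 15-18 | P1 18-20 | P4 20-24 |
Completion: P1=20  P2=8  P3=12  P4=24
Turnaround (C−A): P1=14  P2=5  P3=10  P4=20
Waiting = turnaround − burst: P1=9, P2=2, P3=6, P4=10
Total waiting = 9 + 2 + 6 + 10 = 27

27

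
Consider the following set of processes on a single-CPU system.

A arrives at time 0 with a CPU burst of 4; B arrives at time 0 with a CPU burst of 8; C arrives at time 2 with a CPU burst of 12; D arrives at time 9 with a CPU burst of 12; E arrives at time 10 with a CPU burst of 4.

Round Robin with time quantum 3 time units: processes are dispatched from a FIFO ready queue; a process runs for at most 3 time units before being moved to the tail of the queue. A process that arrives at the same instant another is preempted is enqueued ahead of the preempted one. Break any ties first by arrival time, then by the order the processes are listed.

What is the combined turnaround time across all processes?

Gantt: | A 0-3 | B 3-6 | C 6-9 | A 9-10 | B 10-13 | D 13-16 | C 16-19 | E 19-22 | B 22-24 | D 24-27 | C 27-30 | E 30-31 | D 31-34 | C 34-37 | D 37-40 |
Completion: A=10  B=24  C=37  D=40  E=31
Turnaround (C−A): A=10  B=24  C=35  D=31  E=21
Turnaround = completion − arrival: A=10, B=24, C=35, D=31, E=21
Total turnaround = 10 + 24 + 35 + 31 + 21 = 121

121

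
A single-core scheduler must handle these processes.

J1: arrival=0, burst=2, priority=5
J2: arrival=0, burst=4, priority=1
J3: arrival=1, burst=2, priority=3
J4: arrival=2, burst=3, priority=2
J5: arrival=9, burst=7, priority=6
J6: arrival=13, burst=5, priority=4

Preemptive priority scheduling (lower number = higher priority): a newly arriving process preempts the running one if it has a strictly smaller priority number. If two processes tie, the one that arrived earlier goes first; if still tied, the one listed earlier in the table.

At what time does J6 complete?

18

Timeline: | J2 0-4 | J4 4-7 | J3 7-9 | J1 9-11 | J5 11-13 | J6 13-18 | J5 18-23 |
Completion: J1=11  J2=4  J3=9  J4=7  J5=23  J6=18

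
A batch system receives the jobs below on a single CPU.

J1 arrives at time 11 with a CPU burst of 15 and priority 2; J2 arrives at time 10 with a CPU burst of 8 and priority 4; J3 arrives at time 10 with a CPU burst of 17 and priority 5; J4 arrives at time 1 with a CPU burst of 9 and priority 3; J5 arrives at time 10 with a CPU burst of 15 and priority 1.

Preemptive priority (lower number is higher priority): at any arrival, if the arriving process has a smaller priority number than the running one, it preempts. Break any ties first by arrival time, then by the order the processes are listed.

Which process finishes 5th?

Gantt: | idle 0-1 | J4 1-10 | J5 10-25 | J1 25-40 | J2 40-48 | J3 48-65 |
Completion: J1=40  J2=48  J3=65  J4=10  J5=25
Finish order: J4 → J5 → J1 → J2 → J3

J3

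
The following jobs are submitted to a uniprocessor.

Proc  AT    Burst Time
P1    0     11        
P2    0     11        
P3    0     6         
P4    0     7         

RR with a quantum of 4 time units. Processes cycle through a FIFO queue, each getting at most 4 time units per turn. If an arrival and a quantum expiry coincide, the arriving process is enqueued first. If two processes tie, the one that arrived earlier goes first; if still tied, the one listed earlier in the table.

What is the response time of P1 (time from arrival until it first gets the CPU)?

Timeline: | P1 0-4 | P2 4-8 | P3 8-12 | P4 12-16 | P1 16-20 | P2 20-24 | P3 24-26 | P4 26-29 | P1 29-32 | P2 32-35 |
Completion: P1=32  P2=35  P3=26  P4=29
Turnaround (C−A): P1=32  P2=35  P3=26  P4=29
Response(P1) = first start − arrival = 0 − 0 = 0

0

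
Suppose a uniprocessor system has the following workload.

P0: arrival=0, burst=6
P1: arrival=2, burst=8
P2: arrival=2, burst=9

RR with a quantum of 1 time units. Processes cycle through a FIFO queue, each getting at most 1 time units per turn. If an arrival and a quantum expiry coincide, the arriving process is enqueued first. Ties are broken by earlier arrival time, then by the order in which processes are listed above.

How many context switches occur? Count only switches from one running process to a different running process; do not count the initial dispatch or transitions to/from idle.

Timeline: | P0 0-2 | P1 2-3 | P2 3-4 | P0 4-5 | P1 5-6 | P2 6-7 | P0 7-8 | P1 8-9 | P2 9-10 | P0 10-11 | P1 11-12 | P2 12-13 | P0 13-14 | P1 14-15 | P2 15-16 | P1 16-17 | P2 17-18 | P1 18-19 | P2 19-20 | P1 20-21 | P2 21-23 |
Completion: P0=14  P1=21  P2=23

20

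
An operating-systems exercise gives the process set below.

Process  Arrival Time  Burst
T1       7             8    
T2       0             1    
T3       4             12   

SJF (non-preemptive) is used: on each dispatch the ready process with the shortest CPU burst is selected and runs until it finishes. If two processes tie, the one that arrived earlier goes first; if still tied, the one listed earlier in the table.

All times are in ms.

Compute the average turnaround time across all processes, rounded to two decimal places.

10.00

Gantt: | T2 0-1 | idle 1-4 | T3 4-16 | T1 16-24 |
Completion: T1=24  T2=1  T3=16
Turnaround times: T1=17, T2=1, T3=12
Average turnaround = (17+1+12) / 3 = 30/3 = 10.00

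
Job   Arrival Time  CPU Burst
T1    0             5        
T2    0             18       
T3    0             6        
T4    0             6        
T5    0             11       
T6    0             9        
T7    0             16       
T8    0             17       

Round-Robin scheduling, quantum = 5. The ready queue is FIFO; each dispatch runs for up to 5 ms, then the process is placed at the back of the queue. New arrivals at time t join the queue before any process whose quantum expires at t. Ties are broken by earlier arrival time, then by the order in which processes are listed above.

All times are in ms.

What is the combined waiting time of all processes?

397

Gantt: | T1 0-5 | T2 5-10 | T3 10-15 | T4 15-20 | T5 20-25 | T6 25-30 | T7 30-35 | T8 35-40 | T2 40-45 | T3 45-46 | T4 46-47 | T5 47-52 | T6 52-56 | T7 56-61 | T8 61-66 | T2 66-71 | T5 71-72 | T7 72-77 | T8 77-82 | T2 82-85 | T7 85-86 | T8 86-88 |
Completion: T1=5  T2=85  T3=46  T4=47  T5=72  T6=56  T7=86  T8=88
Turnaround (C−A): T1=5  T2=85  T3=46  T4=47  T5=72  T6=56  T7=86  T8=88
Waiting = turnaround − burst: T1=0, T2=67, T3=40, T4=41, T5=61, T6=47, T7=70, T8=71
Total waiting = 0 + 67 + 40 + 41 + 61 + 47 + 70 + 71 = 397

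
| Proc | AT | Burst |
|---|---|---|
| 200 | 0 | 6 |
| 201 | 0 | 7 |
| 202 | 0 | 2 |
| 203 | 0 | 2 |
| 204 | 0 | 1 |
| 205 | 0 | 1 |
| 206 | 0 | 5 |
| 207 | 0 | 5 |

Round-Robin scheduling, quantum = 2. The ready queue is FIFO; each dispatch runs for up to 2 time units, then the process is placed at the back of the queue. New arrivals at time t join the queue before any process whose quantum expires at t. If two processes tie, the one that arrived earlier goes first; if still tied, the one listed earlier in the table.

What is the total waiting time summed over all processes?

112

Gantt: | 200 0-2 | 201 2-4 | 202 4-6 | 203 6-8 | 204 8-9 | 205 9-10 | 206 10-12 | 207 12-14 | 200 14-16 | 201 16-18 | 206 18-20 | 207 20-22 | 200 22-24 | 201 24-26 | 206 26-27 | 207 27-28 | 201 28-29 |
Completion: 200=24  201=29  202=6  203=8  204=9  205=10  206=27  207=28
Turnaround (C−A): 200=24  201=29  202=6  203=8  204=9  205=10  206=27  207=28
Waiting = turnaround − burst: 200=18, 201=22, 202=4, 203=6, 204=8, 205=9, 206=22, 207=23
Total waiting = 18 + 22 + 4 + 6 + 8 + 9 + 22 + 23 = 112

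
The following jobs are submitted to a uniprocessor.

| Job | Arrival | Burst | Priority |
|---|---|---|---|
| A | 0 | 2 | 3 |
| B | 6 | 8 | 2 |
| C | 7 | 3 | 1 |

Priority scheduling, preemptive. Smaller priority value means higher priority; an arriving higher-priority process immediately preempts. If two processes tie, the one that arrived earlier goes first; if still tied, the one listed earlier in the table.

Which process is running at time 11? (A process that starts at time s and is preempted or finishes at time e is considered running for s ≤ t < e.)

B

Schedule: | A 0-2 | idle 2-6 | B 6-7 | C 7-10 | B 10-17 |
Completion: A=2  B=17  C=10
Turnaround (C−A): A=2  B=11  C=3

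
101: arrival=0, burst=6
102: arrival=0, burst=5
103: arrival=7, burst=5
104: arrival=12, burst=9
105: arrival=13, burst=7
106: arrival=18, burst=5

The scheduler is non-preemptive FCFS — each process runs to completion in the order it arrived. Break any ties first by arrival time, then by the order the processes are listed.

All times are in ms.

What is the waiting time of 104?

Gantt: | 101 0-6 | 102 6-11 | 103 11-16 | 104 16-25 | 105 25-32 | 106 32-37 |
Completion: 101=6  102=11  103=16  104=25  105=32  106=37
Turnaround (C−A): 101=6  102=11  103=9  104=13  105=19  106=19
Waiting(104) = turnaround − burst = 13 − 9 = 4

4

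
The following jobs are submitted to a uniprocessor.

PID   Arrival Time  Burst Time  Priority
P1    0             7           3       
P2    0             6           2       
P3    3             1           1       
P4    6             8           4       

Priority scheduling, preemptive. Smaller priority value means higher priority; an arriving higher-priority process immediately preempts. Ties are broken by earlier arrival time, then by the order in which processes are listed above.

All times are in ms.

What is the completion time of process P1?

Schedule: | P2 0-3 | P3 3-4 | P2 4-7 | P1 7-14 | P4 14-22 |
Completion: P1=14  P2=7  P3=4  P4=22
Turnaround (C−A): P1=14  P2=7  P3=1  P4=16

14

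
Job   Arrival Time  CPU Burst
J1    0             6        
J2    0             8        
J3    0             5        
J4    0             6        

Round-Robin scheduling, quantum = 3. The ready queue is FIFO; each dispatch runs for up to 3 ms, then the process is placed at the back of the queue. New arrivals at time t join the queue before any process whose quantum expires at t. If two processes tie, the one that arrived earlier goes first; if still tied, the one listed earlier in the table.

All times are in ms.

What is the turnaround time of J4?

23

Gantt: | J1 0-3 | J2 3-6 | J3 6-9 | J4 9-12 | J1 12-15 | J2 15-18 | J3 18-20 | J4 20-23 | J2 23-25 |
Completion: J1=15  J2=25  J3=20  J4=23
Turnaround (C−A): J1=15  J2=25  J3=20  J4=23
Turnaround(J4) = completion − arrival = 23 − 0 = 23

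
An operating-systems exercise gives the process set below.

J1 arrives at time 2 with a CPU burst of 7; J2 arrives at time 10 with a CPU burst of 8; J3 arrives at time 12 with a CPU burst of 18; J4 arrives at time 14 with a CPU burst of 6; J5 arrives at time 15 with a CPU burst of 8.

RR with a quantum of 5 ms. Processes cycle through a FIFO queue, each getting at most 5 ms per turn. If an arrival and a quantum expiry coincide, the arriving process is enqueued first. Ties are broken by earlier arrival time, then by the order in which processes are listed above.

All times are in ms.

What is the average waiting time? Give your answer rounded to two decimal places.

14.60

Schedule: | idle 0-2 | J1 2-9 | idle 9-10 | J2 10-15 | J3 15-20 | J4 20-25 | J5 25-30 | J2 30-33 | J3 33-38 | J4 38-39 | J5 39-42 | J3 42-50 |
Completion: J1=9  J2=33  J3=50  J4=39  J5=42
Waiting times: J1=0, J2=15, J3=20, J4=19, J5=19
Average waiting = (0+15+20+19+19) / 5 = 73/5 = 14.60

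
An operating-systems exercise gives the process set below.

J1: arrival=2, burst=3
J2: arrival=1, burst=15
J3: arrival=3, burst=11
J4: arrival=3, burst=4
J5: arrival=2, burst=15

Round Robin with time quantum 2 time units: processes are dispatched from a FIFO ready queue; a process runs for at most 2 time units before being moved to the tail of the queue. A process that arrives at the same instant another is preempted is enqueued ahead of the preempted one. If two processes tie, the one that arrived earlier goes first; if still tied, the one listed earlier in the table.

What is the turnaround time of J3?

Gantt: | idle 0-1 | J2 1-3 | J1 3-5 | J5 5-7 | J3 7-9 | J4 9-11 | J2 11-13 | J1 13-14 | J5 14-16 | J3 16-18 | J4 18-20 | J2 20-22 | J5 22-24 | J3 24-26 | J2 26-28 | J5 28-30 | J3 30-32 | J2 32-34 | J5 34-36 | J3 36-38 | J2 38-40 | J5 40-42 | J3 42-43 | J2 43-45 | J5 45-47 | J2 47-48 | J5 48-49 |
Completion: J1=14  J2=48  J3=43  J4=20  J5=49
Turnaround (C−A): J1=12  J2=47  J3=40  J4=17  J5=47
Turnaround(J3) = completion − arrival = 43 − 3 = 40

40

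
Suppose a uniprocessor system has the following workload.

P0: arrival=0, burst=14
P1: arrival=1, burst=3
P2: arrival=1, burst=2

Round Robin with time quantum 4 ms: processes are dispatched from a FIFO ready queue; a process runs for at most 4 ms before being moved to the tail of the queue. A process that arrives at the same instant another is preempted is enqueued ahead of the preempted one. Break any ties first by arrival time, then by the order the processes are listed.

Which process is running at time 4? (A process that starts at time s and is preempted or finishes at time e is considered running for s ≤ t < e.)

Schedule: | P0 0-4 | P1 4-7 | P2 7-9 | P0 9-19 |
Completion: P0=19  P1=7  P2=9

P1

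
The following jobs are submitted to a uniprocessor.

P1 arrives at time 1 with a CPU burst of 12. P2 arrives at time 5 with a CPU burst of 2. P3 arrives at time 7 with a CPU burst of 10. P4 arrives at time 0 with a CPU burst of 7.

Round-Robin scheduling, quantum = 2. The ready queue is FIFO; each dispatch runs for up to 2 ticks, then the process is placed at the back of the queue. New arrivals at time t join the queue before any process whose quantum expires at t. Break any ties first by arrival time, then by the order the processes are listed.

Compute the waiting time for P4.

10

Gantt: | P4 0-2 | P1 2-4 | P4 4-6 | P1 6-8 | P2 8-10 | P4 10-12 | P3 12-14 | P1 14-16 | P4 16-17 | P3 17-19 | P1 19-21 | P3 21-23 | P1 23-25 | P3 25-27 | P1 27-29 | P3 29-31 |
Completion: P1=29  P2=10  P3=31  P4=17
Waiting(P4) = turnaround − burst = 17 − 7 = 10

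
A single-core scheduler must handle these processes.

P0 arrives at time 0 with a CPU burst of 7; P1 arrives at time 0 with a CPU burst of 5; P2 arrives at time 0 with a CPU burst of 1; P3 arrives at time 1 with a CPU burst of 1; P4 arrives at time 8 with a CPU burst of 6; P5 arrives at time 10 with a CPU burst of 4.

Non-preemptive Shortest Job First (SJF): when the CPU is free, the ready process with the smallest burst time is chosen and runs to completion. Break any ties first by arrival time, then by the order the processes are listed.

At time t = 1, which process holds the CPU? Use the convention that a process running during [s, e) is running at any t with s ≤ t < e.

Timeline: | P2 0-1 | P3 1-2 | P1 2-7 | P0 7-14 | P5 14-18 | P4 18-24 |
Completion: P0=14  P1=7  P2=1  P3=2  P4=24  P5=18
Turnaround (C−A): P0=14  P1=7  P2=1  P3=1  P4=16  P5=8

P3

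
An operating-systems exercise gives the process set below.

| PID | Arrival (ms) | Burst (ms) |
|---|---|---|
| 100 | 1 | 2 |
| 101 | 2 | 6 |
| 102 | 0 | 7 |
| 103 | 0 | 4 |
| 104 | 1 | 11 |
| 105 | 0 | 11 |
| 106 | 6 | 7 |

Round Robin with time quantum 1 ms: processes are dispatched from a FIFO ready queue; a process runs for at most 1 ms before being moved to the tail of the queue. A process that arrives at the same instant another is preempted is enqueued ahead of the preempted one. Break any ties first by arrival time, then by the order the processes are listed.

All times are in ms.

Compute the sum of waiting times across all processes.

181

Timeline: | 102 0-1 | 103 1-2 | 105 2-3 | 100 3-4 | 104 4-5 | 102 5-6 | 101 6-7 | 103 7-8 | 105 8-9 | 100 9-10 | 104 10-11 | 106 11-12 | 102 12-13 | 101 13-14 | 103 14-15 | 105 15-16 | 104 16-17 | 106 17-18 | 102 18-19 | 101 19-20 | 103 20-21 | 105 21-22 | 104 22-23 | 106 23-24 | 102 24-25 | 101 25-26 | 105 26-27 | 104 27-28 | 106 28-29 | 102 29-30 | 101 30-31 | 105 31-32 | 104 32-33 | 106 33-34 | 102 34-35 | 101 35-36 | 105 36-37 | 104 37-38 | 106 38-39 | 105 39-40 | 104 40-41 | 106 41-42 | 105 42-43 | 104 43-44 | 105 44-45 | 104 45-46 | 105 46-47 | 104 47-48 |
Completion: 100=10  101=36  102=35  103=21  104=48  105=47  106=42
Turnaround (C−A): 100=9  101=34  102=35  103=21  104=47  105=47  106=36
Waiting = turnaround − burst: 100=7, 101=28, 102=28, 103=17, 104=36, 105=36, 106=29
Total waiting = 7 + 28 + 28 + 17 + 36 + 36 + 29 = 181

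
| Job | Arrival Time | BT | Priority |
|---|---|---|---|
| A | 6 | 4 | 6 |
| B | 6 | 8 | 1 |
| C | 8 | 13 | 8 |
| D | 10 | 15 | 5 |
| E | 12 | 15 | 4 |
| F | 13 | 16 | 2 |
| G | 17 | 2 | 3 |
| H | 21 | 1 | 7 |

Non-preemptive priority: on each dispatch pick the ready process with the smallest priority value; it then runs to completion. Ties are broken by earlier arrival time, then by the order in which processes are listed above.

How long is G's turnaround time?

Schedule: | idle 0-6 | B 6-14 | F 14-30 | G 30-32 | E 32-47 | D 47-62 | A 62-66 | H 66-67 | C 67-80 |
Completion: A=66  B=14  C=80  D=62  E=47  F=30  G=32  H=67
Turnaround (C−A): A=60  B=8  C=72  D=52  E=35  F=17  G=15  H=46
Turnaround(G) = completion − arrival = 32 − 17 = 15

15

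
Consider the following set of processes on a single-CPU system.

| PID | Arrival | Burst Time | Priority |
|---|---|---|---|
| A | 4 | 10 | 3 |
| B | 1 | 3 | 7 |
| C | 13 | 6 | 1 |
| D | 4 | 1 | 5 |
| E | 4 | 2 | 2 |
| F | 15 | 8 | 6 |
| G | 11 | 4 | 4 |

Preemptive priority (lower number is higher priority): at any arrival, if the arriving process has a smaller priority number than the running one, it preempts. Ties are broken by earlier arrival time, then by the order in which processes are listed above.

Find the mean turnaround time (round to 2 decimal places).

Schedule: | idle 0-1 | B 1-4 | E 4-6 | A 6-13 | C 13-19 | A 19-22 | G 22-26 | D 26-27 | F 27-35 |
Completion: A=22  B=4  C=19  D=27  E=6  F=35  G=26
Turnaround (C−A): A=18  B=3  C=6  D=23  E=2  F=20  G=15
Turnaround times: A=18, B=3, C=6, D=23, E=2, F=20, G=15
Average turnaround = (18+3+6+23+2+20+15) / 7 = 87/7 = 12.43

12.43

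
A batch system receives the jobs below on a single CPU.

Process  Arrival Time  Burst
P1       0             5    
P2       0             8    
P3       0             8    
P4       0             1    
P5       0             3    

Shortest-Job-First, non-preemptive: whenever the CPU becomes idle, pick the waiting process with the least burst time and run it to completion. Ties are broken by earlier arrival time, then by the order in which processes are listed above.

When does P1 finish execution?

9

Gantt: | P4 0-1 | P5 1-4 | P1 4-9 | P2 9-17 | P3 17-25 |
Completion: P1=9  P2=17  P3=25  P4=1  P5=4
Turnaround (C−A): P1=9  P2=17  P3=25  P4=1  P5=4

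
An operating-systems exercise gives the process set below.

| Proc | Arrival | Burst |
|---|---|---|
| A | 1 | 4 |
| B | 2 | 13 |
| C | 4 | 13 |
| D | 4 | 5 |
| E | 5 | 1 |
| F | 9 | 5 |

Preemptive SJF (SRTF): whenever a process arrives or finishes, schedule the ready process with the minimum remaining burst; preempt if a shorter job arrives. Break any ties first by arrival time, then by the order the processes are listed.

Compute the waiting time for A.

Schedule: | idle 0-1 | A 1-5 | E 5-6 | D 6-11 | F 11-16 | B 16-29 | C 29-42 |
Completion: A=5  B=29  C=42  D=11  E=6  F=16
Turnaround (C−A): A=4  B=27  C=38  D=7  E=1  F=7
Waiting(A) = turnaround − burst = 4 − 4 = 0

0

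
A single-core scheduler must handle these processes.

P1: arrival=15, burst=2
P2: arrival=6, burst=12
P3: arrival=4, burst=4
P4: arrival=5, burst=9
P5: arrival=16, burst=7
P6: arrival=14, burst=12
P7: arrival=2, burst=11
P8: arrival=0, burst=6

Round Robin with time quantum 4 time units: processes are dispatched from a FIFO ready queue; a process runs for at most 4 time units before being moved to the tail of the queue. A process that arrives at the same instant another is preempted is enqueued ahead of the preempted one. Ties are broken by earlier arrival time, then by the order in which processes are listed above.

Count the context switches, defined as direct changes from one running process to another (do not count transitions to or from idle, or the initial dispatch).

Schedule: | P8 0-4 | P7 4-8 | P3 8-12 | P8 12-14 | P4 14-18 | P2 18-22 | P7 22-26 | P6 26-30 | P1 30-32 | P5 32-36 | P4 36-40 | P2 40-44 | P7 44-47 | P6 47-51 | P5 51-54 | P4 54-55 | P2 55-59 | P6 59-63 |
Completion: P1=32  P2=59  P3=12  P4=55  P5=54  P6=63  P7=47  P8=14
Turnaround (C−A): P1=17  P2=53  P3=8  P4=50  P5=38  P6=49  P7=45  P8=14

17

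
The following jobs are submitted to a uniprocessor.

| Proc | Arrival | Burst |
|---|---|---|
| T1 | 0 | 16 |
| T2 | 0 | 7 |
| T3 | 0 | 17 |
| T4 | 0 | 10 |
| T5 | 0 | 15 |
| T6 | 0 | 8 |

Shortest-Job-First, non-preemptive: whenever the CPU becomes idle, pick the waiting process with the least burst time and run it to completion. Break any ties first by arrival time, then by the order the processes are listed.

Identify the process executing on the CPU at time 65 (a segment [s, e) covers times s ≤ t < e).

T3

Timeline: | T2 0-7 | T6 7-15 | T4 15-25 | T5 25-40 | T1 40-56 | T3 56-73 |
Completion: T1=56  T2=7  T3=73  T4=25  T5=40  T6=15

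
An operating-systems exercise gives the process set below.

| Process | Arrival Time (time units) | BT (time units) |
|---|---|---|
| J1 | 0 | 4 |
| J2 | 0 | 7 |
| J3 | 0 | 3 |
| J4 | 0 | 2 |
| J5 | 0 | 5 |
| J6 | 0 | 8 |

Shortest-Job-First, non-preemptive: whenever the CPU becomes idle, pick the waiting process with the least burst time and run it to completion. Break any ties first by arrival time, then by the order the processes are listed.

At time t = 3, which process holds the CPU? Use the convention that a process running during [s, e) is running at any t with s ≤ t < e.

J3

Schedule: | J4 0-2 | J3 2-5 | J1 5-9 | J5 9-14 | J2 14-21 | J6 21-29 |
Completion: J1=9  J2=21  J3=5  J4=2  J5=14  J6=29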